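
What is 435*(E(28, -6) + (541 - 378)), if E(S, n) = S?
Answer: 83085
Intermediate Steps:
435*(E(28, -6) + (541 - 378)) = 435*(28 + (541 - 378)) = 435*(28 + 163) = 435*191 = 83085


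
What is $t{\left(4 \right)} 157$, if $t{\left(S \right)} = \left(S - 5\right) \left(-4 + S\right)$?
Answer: $0$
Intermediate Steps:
$t{\left(S \right)} = \left(-5 + S\right) \left(-4 + S\right)$
$t{\left(4 \right)} 157 = \left(20 + 4^{2} - 36\right) 157 = \left(20 + 16 - 36\right) 157 = 0 \cdot 157 = 0$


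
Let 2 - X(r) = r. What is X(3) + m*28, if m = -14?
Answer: -393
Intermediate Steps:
X(r) = 2 - r
X(3) + m*28 = (2 - 1*3) - 14*28 = (2 - 3) - 392 = -1 - 392 = -393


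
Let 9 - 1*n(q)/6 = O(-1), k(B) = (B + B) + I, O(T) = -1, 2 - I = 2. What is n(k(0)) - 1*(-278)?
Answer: 338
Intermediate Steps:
I = 0 (I = 2 - 1*2 = 2 - 2 = 0)
k(B) = 2*B (k(B) = (B + B) + 0 = 2*B + 0 = 2*B)
n(q) = 60 (n(q) = 54 - 6*(-1) = 54 + 6 = 60)
n(k(0)) - 1*(-278) = 60 - 1*(-278) = 60 + 278 = 338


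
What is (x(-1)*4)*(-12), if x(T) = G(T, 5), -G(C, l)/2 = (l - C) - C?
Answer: 672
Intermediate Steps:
G(C, l) = -2*l + 4*C (G(C, l) = -2*((l - C) - C) = -2*(l - 2*C) = -2*l + 4*C)
x(T) = -10 + 4*T (x(T) = -2*5 + 4*T = -10 + 4*T)
(x(-1)*4)*(-12) = ((-10 + 4*(-1))*4)*(-12) = ((-10 - 4)*4)*(-12) = -14*4*(-12) = -56*(-12) = 672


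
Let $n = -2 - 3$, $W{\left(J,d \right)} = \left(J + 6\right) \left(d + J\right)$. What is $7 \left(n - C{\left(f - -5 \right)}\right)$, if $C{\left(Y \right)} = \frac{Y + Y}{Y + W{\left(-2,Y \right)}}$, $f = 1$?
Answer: $- \frac{427}{11} \approx -38.818$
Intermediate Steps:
$W{\left(J,d \right)} = \left(6 + J\right) \left(J + d\right)$
$C{\left(Y \right)} = \frac{2 Y}{-8 + 5 Y}$ ($C{\left(Y \right)} = \frac{Y + Y}{Y + \left(\left(-2\right)^{2} + 6 \left(-2\right) + 6 Y - 2 Y\right)} = \frac{2 Y}{Y + \left(4 - 12 + 6 Y - 2 Y\right)} = \frac{2 Y}{Y + \left(-8 + 4 Y\right)} = \frac{2 Y}{-8 + 5 Y}$)
$n = -5$
$7 \left(n - C{\left(f - -5 \right)}\right) = 7 \left(-5 - \frac{2 \left(1 - -5\right)}{-8 + 5 \left(1 - -5\right)}\right) = 7 \left(-5 - \frac{2 \left(1 + 5\right)}{-8 + 5 \left(1 + 5\right)}\right) = 7 \left(-5 - 2 \cdot 6 \frac{1}{-8 + 5 \cdot 6}\right) = 7 \left(-5 - 2 \cdot 6 \frac{1}{-8 + 30}\right) = 7 \left(-5 - 2 \cdot 6 \cdot \frac{1}{22}\right) = 7 \left(-5 - \frac{6}{11}\right) = 7 \left(- \frac{61}{11}\right) = - \frac{427}{11}$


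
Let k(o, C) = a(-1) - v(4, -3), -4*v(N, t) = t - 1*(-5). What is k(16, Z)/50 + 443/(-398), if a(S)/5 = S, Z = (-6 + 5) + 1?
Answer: -23941/19900 ≈ -1.2031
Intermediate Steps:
Z = 0 (Z = -1 + 1 = 0)
v(N, t) = -5/4 - t/4 (v(N, t) = -(t - 1*(-5))/4 = -(t + 5)/4 = -(5 + t)/4 = -5/4 - t/4)
a(S) = 5*S
k(o, C) = -9/2 (k(o, C) = 5*(-1) - (-5/4 - ¼*(-3)) = -5 - (-5/4 + ¾) = -5 - 1*(-½) = -5 + ½ = -9/2)
k(16, Z)/50 + 443/(-398) = -9/2/50 + 443/(-398) = -9/2*1/50 + 443*(-1/398) = -9/100 - 443/398 = -23941/19900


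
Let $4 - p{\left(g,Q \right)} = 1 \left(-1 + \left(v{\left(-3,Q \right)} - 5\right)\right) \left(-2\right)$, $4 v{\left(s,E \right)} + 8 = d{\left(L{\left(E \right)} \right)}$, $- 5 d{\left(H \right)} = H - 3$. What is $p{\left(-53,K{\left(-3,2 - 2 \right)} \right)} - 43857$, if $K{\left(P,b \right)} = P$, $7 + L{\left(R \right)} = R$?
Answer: $- \frac{438677}{10} \approx -43868.0$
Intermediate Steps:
$L{\left(R \right)} = -7 + R$
$d{\left(H \right)} = \frac{3}{5} - \frac{H}{5}$ ($d{\left(H \right)} = - \frac{H - 3}{5} = - \frac{-3 + H}{5} = \frac{3}{5} - \frac{H}{5}$)
$v{\left(s,E \right)} = - \frac{3}{2} - \frac{E}{20}$ ($v{\left(s,E \right)} = -2 + \frac{\frac{3}{5} - \frac{-7 + E}{5}}{4} = -2 + \frac{\frac{3}{5} - \left(- \frac{7}{5} + \frac{E}{5}\right)}{4} = -2 + \frac{2 - \frac{E}{5}}{4} = -2 - \left(- \frac{1}{2} + \frac{E}{20}\right) = - \frac{3}{2} - \frac{E}{20}$)
$p{\left(g,Q \right)} = -11 - \frac{Q}{10}$ ($p{\left(g,Q \right)} = 4 - 1 \left(-1 - \left(\frac{13}{2} + \frac{Q}{20}\right)\right) \left(-2\right) = 4 - 1 \left(- \frac{15}{2} - \frac{Q}{20}\right) \left(-2\right) = 4 - \left(- \frac{15}{2} - \frac{Q}{20}\right) \left(-2\right) = 4 - \left(15 + \frac{Q}{10}\right) = -11 - \frac{Q}{10}$)
$p{\left(-53,K{\left(-3,2 - 2 \right)} \right)} - 43857 = \left(-11 - - \frac{3}{10}\right) - 43857 = \left(-11 + \frac{3}{10}\right) - 43857 = - \frac{107}{10} - 43857 = - \frac{438677}{10}$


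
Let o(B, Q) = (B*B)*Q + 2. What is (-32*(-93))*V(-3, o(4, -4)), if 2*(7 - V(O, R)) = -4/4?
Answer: 22320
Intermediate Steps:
o(B, Q) = 2 + Q*B² (o(B, Q) = B²*Q + 2 = Q*B² + 2 = 2 + Q*B²)
V(O, R) = 15/2 (V(O, R) = 7 - (-2)/4 = 7 - ½*(-1) = 7 + ½ = 15/2)
(-32*(-93))*V(-3, o(4, -4)) = -32*(-93)*(15/2) = 2976*(15/2) = 22320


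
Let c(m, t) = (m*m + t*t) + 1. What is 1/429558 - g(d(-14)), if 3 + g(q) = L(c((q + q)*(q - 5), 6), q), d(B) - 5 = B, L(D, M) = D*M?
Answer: 245652192577/429558 ≈ 5.7187e+5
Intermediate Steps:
c(m, t) = 1 + m² + t² (c(m, t) = (m² + t²) + 1 = 1 + m² + t²)
d(B) = 5 + B
g(q) = -3 + q*(37 + 4*q²*(-5 + q)²) (g(q) = -3 + (1 + ((q + q)*(q - 5))² + 6²)*q = -3 + (1 + ((2*q)*(-5 + q))² + 36)*q = -3 + (1 + (2*q*(-5 + q))² + 36)*q = -3 + (1 + 4*q²*(-5 + q)² + 36)*q = -3 + (37 + 4*q²*(-5 + q)²)*q = -3 + q*(37 + 4*q²*(-5 + q)²))
1/429558 - g(d(-14)) = 1/429558 - (-3 + (5 - 14)*(37 + 4*(5 - 14)²*(-5 + (5 - 14))²)) = 1/429558 - (-3 - 9*(37 + 4*(-9)²*(-5 - 9)²)) = 1/429558 - (-3 - 9*(37 + 4*81*(-14)²)) = 1/429558 - (-3 - 9*(37 + 4*81*196)) = 1/429558 - (-3 - 9*(37 + 63504)) = 1/429558 - (-3 - 9*63541) = 1/429558 - (-3 - 571869) = 1/429558 - 1*(-571872) = 1/429558 + 571872 = 245652192577/429558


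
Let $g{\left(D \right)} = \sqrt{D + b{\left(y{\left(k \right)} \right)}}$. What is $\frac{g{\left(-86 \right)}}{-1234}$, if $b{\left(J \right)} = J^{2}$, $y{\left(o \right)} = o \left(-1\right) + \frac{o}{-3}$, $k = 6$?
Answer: $- \frac{i \sqrt{22}}{1234} \approx - 0.003801 i$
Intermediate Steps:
$y{\left(o \right)} = - \frac{4 o}{3}$ ($y{\left(o \right)} = - o + o \left(- \frac{1}{3}\right) = - o - \frac{o}{3} = - \frac{4 o}{3}$)
$g{\left(D \right)} = \sqrt{64 + D}$ ($g{\left(D \right)} = \sqrt{D + \left(\left(- \frac{4}{3}\right) 6\right)^{2}} = \sqrt{D + \left(-8\right)^{2}} = \sqrt{D + 64} = \sqrt{64 + D}$)
$\frac{g{\left(-86 \right)}}{-1234} = \frac{\sqrt{64 - 86}}{-1234} = \sqrt{-22} \left(- \frac{1}{1234}\right) = i \sqrt{22} \left(- \frac{1}{1234}\right) = - \frac{i \sqrt{22}}{1234}$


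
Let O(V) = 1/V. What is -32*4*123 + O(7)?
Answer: -110207/7 ≈ -15744.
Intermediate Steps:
O(V) = 1/V
-32*4*123 + O(7) = -32*4*123 + 1/7 = -128*123 + ⅐ = -15744 + ⅐ = -110207/7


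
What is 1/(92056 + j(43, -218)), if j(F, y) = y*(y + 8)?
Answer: 1/137836 ≈ 7.2550e-6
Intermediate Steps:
j(F, y) = y*(8 + y)
1/(92056 + j(43, -218)) = 1/(92056 - 218*(8 - 218)) = 1/(92056 - 218*(-210)) = 1/(92056 + 45780) = 1/137836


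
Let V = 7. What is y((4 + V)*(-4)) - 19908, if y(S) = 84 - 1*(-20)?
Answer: -19804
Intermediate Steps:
y(S) = 104 (y(S) = 84 + 20 = 104)
y((4 + V)*(-4)) - 19908 = 104 - 19908 = -19804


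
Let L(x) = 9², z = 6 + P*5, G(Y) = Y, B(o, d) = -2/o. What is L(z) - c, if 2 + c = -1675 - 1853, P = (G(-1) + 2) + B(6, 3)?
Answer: 3611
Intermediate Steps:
P = ⅔ (P = (-1 + 2) - 2/6 = 1 - 2*⅙ = 1 - ⅓ = ⅔ ≈ 0.66667)
c = -3530 (c = -2 + (-1675 - 1853) = -2 - 3528 = -3530)
z = 28/3 (z = 6 + (⅔)*5 = 6 + 10/3 = 28/3 ≈ 9.3333)
L(x) = 81
L(z) - c = 81 - 1*(-3530) = 81 + 3530 = 3611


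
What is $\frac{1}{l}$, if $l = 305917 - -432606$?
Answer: $\frac{1}{738523} \approx 1.3541 \cdot 10^{-6}$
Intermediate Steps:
$l = 738523$ ($l = 305917 + 432606 = 738523$)
$\frac{1}{l} = \frac{1}{738523}$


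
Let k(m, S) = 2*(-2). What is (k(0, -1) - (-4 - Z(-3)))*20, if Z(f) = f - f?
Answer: 0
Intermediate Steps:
k(m, S) = -4
Z(f) = 0
(k(0, -1) - (-4 - Z(-3)))*20 = (-4 - (-4 - 1*0))*20 = (-4 - (-4 + 0))*20 = (-4 - 1*(-4))*20 = (-4 + 4)*20 = 0*20 = 0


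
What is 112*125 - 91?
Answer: 13909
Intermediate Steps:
112*125 - 91 = 14000 - 91 = 13909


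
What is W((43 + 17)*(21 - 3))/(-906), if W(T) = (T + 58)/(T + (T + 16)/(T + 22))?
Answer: -313519/269819484 ≈ -0.0011620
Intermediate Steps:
W(T) = (58 + T)/(T + (16 + T)/(22 + T))
W((43 + 17)*(21 - 3))/(-906) = ((1276 + ((43 + 17)*(21 - 3))**2 + 80*((43 + 17)*(21 - 3)))/(16 + ((43 + 17)*(21 - 3))**2 + 23*((43 + 17)*(21 - 3))))/(-906) = ((1276 + (60*18)**2 + 80*(60*18))/(16 + (60*18)**2 + 23*(60*18)))*(-1/906) = ((1276 + 1080**2 + 80*1080)/(16 + 1080**2 + 23*1080))*(-1/906) = ((1276 + 1166400 + 86400)/(16 + 1166400 + 24840))*(-1/906) = (1254076/1191256)*(-1/906) = ((1/1191256)*1254076)*(-1/906) = (313519/297814)*(-1/906) = -313519/269819484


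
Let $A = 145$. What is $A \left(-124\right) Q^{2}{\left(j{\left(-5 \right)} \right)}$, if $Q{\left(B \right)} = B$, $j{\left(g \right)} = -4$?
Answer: $-287680$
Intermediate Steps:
$A \left(-124\right) Q^{2}{\left(j{\left(-5 \right)} \right)} = 145 \left(-124\right) \left(-4\right)^{2} = \left(-17980\right) 16 = -287680$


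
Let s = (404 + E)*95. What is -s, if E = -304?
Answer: -9500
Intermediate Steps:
s = 9500 (s = (404 - 304)*95 = 100*95 = 9500)
-s = -1*9500 = -9500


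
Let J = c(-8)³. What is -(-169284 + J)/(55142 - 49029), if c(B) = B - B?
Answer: 169284/6113 ≈ 27.692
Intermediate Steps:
c(B) = 0
J = 0 (J = 0³ = 0)
-(-169284 + J)/(55142 - 49029) = -(-169284 + 0)/(55142 - 49029) = -(-169284)/6113 = -1*(-169284/6113) = 169284/6113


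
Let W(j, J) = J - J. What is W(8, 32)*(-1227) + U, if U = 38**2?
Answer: 1444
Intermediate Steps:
U = 1444
W(j, J) = 0
W(8, 32)*(-1227) + U = 0*(-1227) + 1444 = 0 + 1444 = 1444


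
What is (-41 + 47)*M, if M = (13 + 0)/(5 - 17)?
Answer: -13/2 ≈ -6.5000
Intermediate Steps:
M = -13/12 (M = 13/(-12) = 13*(-1/12) = -13/12 ≈ -1.0833)
(-41 + 47)*M = (-41 + 47)*(-13/12) = 6*(-13/12) = -13/2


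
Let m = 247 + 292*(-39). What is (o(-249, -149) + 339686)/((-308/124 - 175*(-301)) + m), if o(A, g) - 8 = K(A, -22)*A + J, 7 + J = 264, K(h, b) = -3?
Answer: 3520546/429159 ≈ 8.2034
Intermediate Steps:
J = 257 (J = -7 + 264 = 257)
o(A, g) = 265 - 3*A (o(A, g) = 8 + (-3*A + 257) = 8 + (257 - 3*A) = 265 - 3*A)
m = -11141 (m = 247 - 11388 = -11141)
(o(-249, -149) + 339686)/((-308/124 - 175*(-301)) + m) = ((265 - 3*(-249)) + 339686)/((-308/124 - 175*(-301)) - 11141) = ((265 + 747) + 339686)/((-308*1/124 + 52675) - 11141) = (1012 + 339686)/((-77/31 + 52675) - 11141) = 340698/(1632848/31 - 11141) = 340698/(1287477/31) = 340698*(31/1287477) = 3520546/429159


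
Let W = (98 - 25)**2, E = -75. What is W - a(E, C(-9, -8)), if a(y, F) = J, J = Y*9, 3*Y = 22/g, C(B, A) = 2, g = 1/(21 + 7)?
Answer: 3481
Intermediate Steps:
g = 1/28 ≈ 0.035714
W = 5329 (W = 73**2 = 5329)
Y = 616/3 (Y = (22/(1/28))/3 = (22*28)/3 = (1/3)*616 = 616/3 ≈ 205.33)
J = 1848 (J = (616/3)*9 = 1848)
a(y, F) = 1848
W - a(E, C(-9, -8)) = 5329 - 1*1848 = 5329 - 1848 = 3481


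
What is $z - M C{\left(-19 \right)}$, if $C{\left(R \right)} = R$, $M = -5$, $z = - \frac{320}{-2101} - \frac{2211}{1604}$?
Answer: $- \frac{324282411}{3370004} \approx -96.226$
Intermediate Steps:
$z = - \frac{4132031}{3370004}$ ($z = \left(-320\right) \left(- \frac{1}{2101}\right) - \frac{2211}{1604} = \frac{320}{2101} - \frac{2211}{1604} = - \frac{4132031}{3370004} \approx -1.2261$)
$z - M C{\left(-19 \right)} = - \frac{4132031}{3370004} - \left(-5\right) \left(-19\right) = - \frac{4132031}{3370004} - 95 = - \frac{324282411}{3370004}$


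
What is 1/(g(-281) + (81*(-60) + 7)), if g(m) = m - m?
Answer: -1/4853 ≈ -0.00020606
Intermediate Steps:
g(m) = 0
1/(g(-281) + (81*(-60) + 7)) = 1/(0 + (81*(-60) + 7)) = 1/(0 + (-4860 + 7)) = 1/(0 - 4853) = 1/(-4853) = -1/4853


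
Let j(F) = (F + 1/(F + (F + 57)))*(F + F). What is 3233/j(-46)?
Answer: 113155/148212 ≈ 0.76347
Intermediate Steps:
j(F) = 2*F*(F + 1/(57 + 2*F)) (j(F) = (F + 1/(F + (57 + F)))*(2*F) = (F + 1/(57 + 2*F))*(2*F) = 2*F*(F + 1/(57 + 2*F)))
3233/j(-46) = 3233/((2*(-46)*(1 + 2*(-46)² + 57*(-46))/(57 + 2*(-46)))) = 3233/((2*(-46)*(1 + 2*2116 - 2622)/(57 - 92))) = 3233/((2*(-46)*(1 + 4232 - 2622)/(-35))) = 3233/((2*(-46)*(-1/35)*1611)) = 3233/(148212/35) = 3233*(35/148212) = 113155/148212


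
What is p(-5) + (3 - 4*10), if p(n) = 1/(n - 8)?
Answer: -482/13 ≈ -37.077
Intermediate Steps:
p(n) = 1/(-8 + n)
p(-5) + (3 - 4*10) = 1/(-8 - 5) + (3 - 4*10) = 1/(-13) + (3 - 40) = -1/13 - 37 = -482/13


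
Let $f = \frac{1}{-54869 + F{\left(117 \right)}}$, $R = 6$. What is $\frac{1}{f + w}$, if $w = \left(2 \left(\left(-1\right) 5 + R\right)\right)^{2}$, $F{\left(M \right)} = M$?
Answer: $\frac{54752}{219007} \approx 0.25$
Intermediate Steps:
$w = 4$ ($w = \left(2 \left(\left(-1\right) 5 + 6\right)\right)^{2} = \left(2 \left(-5 + 6\right)\right)^{2} = \left(2 \cdot 1\right)^{2} = 2^{2} = 4$)
$f = - \frac{1}{54752}$ ($f = \frac{1}{-54869 + 117} = \frac{1}{-54752} = - \frac{1}{54752} \approx -1.8264 \cdot 10^{-5}$)
$\frac{1}{f + w} = \frac{1}{- \frac{1}{54752} + 4} = \frac{1}{\frac{219007}{54752}} = \frac{54752}{219007}$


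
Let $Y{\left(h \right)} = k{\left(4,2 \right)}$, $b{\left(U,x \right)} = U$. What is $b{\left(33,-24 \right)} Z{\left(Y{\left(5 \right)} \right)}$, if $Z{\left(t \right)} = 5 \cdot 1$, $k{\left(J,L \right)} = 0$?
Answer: $165$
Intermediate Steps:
$Y{\left(h \right)} = 0$
$Z{\left(t \right)} = 5$
$b{\left(33,-24 \right)} Z{\left(Y{\left(5 \right)} \right)} = 33 \cdot 5 = 165$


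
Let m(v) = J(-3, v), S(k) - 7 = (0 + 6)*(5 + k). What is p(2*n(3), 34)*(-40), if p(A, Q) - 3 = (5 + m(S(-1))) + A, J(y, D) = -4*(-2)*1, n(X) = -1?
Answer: -560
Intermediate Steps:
J(y, D) = 8 (J(y, D) = 8*1 = 8)
S(k) = 37 + 6*k (S(k) = 7 + (0 + 6)*(5 + k) = 7 + 6*(5 + k) = 7 + (30 + 6*k) = 37 + 6*k)
m(v) = 8
p(A, Q) = 16 + A (p(A, Q) = 3 + ((5 + 8) + A) = 3 + (13 + A) = 16 + A)
p(2*n(3), 34)*(-40) = (16 + 2*(-1))*(-40) = (16 - 2)*(-40) = 14*(-40) = -560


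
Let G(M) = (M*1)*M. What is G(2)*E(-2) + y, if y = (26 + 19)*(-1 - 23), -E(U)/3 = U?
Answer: -1056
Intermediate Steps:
E(U) = -3*U
G(M) = M² (G(M) = M*M = M²)
y = -1080 (y = 45*(-24) = -1080)
G(2)*E(-2) + y = 2²*(-3*(-2)) - 1080 = 4*6 - 1080 = 24 - 1080 = -1056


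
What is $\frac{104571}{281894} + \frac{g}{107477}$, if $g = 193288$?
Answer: $\frac{65725704839}{30297121438} \approx 2.1694$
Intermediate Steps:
$\frac{104571}{281894} + \frac{g}{107477} = \frac{104571}{281894} + \frac{193288}{107477} = \frac{65725704839}{30297121438}$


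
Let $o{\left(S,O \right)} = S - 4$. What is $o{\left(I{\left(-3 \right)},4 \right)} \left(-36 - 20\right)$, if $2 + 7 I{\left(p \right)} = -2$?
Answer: $256$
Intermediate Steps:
$I{\left(p \right)} = - \frac{4}{7}$ ($I{\left(p \right)} = - \frac{2}{7} + \frac{1}{7} \left(-2\right) = - \frac{2}{7} - \frac{2}{7} = - \frac{4}{7}$)
$o{\left(S,O \right)} = -4 + S$
$o{\left(I{\left(-3 \right)},4 \right)} \left(-36 - 20\right) = \left(-4 - \frac{4}{7}\right) \left(-36 - 20\right) = \left(- \frac{32}{7}\right) \left(-56\right) = 256$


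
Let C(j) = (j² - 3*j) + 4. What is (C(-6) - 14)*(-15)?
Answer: -660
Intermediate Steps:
C(j) = 4 + j² - 3*j
(C(-6) - 14)*(-15) = ((4 + (-6)² - 3*(-6)) - 14)*(-15) = ((4 + 36 + 18) - 14)*(-15) = (58 - 14)*(-15) = 44*(-15) = -660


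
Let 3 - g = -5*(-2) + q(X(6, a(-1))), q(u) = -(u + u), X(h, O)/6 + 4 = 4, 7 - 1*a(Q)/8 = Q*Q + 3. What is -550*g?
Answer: 3850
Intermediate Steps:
a(Q) = 32 - 8*Q**2 (a(Q) = 56 - 8*(Q*Q + 3) = 56 - 8*(Q**2 + 3) = 56 - 8*(3 + Q**2) = 56 + (-24 - 8*Q**2) = 32 - 8*Q**2)
X(h, O) = 0 (X(h, O) = -24 + 6*4 = -24 + 24 = 0)
q(u) = -2*u
g = -7 (g = 3 - (-5*(-2) - 2*0) = 3 - (10 + 0) = 3 - 1*10 = 3 - 10 = -7)
-550*g = -550*(-7) = 3850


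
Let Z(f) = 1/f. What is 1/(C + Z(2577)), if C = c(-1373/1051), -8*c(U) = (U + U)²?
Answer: -5693113554/4855768231 ≈ -1.1724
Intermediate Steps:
c(U) = -U²/2 (c(U) = -(U + U)²/8 = -4*U²/8 = -U²/2)
C = -1885129/2209202 (C = -(-1373/1051)²/2 = -½*1885129/1104601 = -1885129/2209202 ≈ -0.85331)
1/(C + Z(2577)) = 1/(-1885129/2209202 + 1/2577) = 1/(-4855768231/5693113554) = -5693113554/4855768231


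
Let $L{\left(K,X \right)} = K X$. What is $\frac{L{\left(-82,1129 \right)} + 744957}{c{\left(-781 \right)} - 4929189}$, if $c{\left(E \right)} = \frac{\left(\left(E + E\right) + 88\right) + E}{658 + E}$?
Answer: $- \frac{1957137}{14787512} \approx -0.13235$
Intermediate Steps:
$c{\left(E \right)} = \frac{88 + 3 E}{658 + E}$ ($c{\left(E \right)} = \frac{\left(2 E + 88\right) + E}{658 + E} = \frac{\left(88 + 2 E\right) + E}{658 + E} = \frac{88 + 3 E}{658 + E}$)
$\frac{L{\left(-82,1129 \right)} + 744957}{c{\left(-781 \right)} - 4929189} = \frac{\left(-82\right) 1129 + 744957}{\frac{88 + 3 \left(-781\right)}{658 - 781} - 4929189} = \frac{-92578 + 744957}{\frac{88 - 2343}{-123} - 4929189} = \frac{652379}{\left(- \frac{1}{123}\right) \left(-2255\right) - 4929189} = \frac{652379}{\frac{55}{3} - 4929189} = \frac{652379}{- \frac{14787512}{3}} = 652379 \left(- \frac{3}{14787512}\right) = - \frac{1957137}{14787512}$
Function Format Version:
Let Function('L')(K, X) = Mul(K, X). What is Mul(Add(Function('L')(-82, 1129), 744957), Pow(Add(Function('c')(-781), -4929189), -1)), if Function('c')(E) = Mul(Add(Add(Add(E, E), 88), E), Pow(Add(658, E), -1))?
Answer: Rational(-1957137, 14787512) ≈ -0.13235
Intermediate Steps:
Function('c')(E) = Mul(Pow(Add(658, E), -1), Add(88, Mul(3, E))) (Function('c')(E) = Mul(Add(Add(Mul(2, E), 88), E), Pow(Add(658, E), -1)) = Mul(Add(Add(88, Mul(2, E)), E), Pow(Add(658, E), -1)) = Mul(Add(88, Mul(3, E)), Pow(Add(658, E), -1)) = Mul(Pow(Add(658, E), -1), Add(88, Mul(3, E))))
Mul(Add(Function('L')(-82, 1129), 744957), Pow(Add(Function('c')(-781), -4929189), -1)) = Mul(Add(Mul(-82, 1129), 744957), Pow(Add(Mul(Pow(Add(658, -781), -1), Add(88, Mul(3, -781))), -4929189), -1)) = Mul(Add(-92578, 744957), Pow(Add(Mul(Pow(-123, -1), Add(88, -2343)), -4929189), -1)) = Mul(652379, Pow(Add(Mul(Rational(-1, 123), -2255), -4929189), -1)) = Mul(652379, Pow(Add(Rational(55, 3), -4929189), -1)) = Mul(652379, Pow(Rational(-14787512, 3), -1)) = Mul(652379, Rational(-3, 14787512)) = Rational(-1957137, 14787512)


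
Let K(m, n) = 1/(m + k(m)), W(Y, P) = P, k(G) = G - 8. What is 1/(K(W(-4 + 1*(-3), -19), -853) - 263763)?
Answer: -46/12133099 ≈ -3.7913e-6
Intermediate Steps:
k(G) = -8 + G
K(m, n) = 1/(-8 + 2*m) (K(m, n) = 1/(m + (-8 + m)) = 1/(-8 + 2*m))
1/(K(W(-4 + 1*(-3), -19), -853) - 263763) = 1/(1/(2*(-4 - 19)) - 263763) = 1/((1/2)/(-23) - 263763) = 1/((1/2)*(-1/23) - 263763) = 1/(-1/46 - 263763) = 1/(-12133099/46) = -46/12133099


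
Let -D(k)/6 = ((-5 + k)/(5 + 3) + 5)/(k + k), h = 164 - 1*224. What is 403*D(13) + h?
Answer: -618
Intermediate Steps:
h = -60 (h = 164 - 224 = -60)
D(k) = -3*(35/8 + k/8)/k (D(k) = -6*((-5 + k)/(5 + 3) + 5)/(k + k) = -6*((-5 + k)/8 + 5)/(2*k) = -6*((-5 + k)*(1/8) + 5)*1/(2*k) = -6*((-5/8 + k/8) + 5)*1/(2*k) = -6*(35/8 + k/8)*1/(2*k) = -3*(35/8 + k/8)/k)
403*D(13) + h = 403*((3/8)*(-35 - 1*13)/13) - 60 = 403*((3/8)*(1/13)*(-35 - 13)) - 60 = 403*((3/8)*(1/13)*(-48)) - 60 = 403*(-18/13) - 60 = -558 - 60 = -618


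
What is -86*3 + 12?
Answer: -246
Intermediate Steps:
-86*3 + 12 = -43*6 + 12 = -258 + 12 = -246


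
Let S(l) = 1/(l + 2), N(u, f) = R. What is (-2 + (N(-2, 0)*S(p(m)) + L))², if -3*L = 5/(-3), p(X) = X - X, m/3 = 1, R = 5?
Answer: 361/324 ≈ 1.1142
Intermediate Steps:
m = 3 (m = 3*1 = 3)
p(X) = 0
N(u, f) = 5
S(l) = 1/(2 + l)
L = 5/9 (L = -5/(3*(-3)) = -5*(-1)/(3*3) = -⅓*(-5/3) = 5/9 ≈ 0.55556)
(-2 + (N(-2, 0)*S(p(m)) + L))² = (-2 + (5/(2 + 0) + 5/9))² = (-2 + (5/2 + 5/9))² = (-2 + 55/18)² = (19/18)² = 361/324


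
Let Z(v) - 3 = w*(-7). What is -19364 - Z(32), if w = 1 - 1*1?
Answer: -19367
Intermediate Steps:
w = 0 (w = 1 - 1 = 0)
Z(v) = 3 (Z(v) = 3 + 0*(-7) = 3 + 0 = 3)
-19364 - Z(32) = -19364 - 1*3 = -19364 - 3 = -19367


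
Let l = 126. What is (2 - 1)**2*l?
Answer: 126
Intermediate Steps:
(2 - 1)**2*l = (2 - 1)**2*126 = 1**2*126 = 1*126 = 126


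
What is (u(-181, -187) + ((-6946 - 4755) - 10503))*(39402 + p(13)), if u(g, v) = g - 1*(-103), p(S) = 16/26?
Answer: -877969076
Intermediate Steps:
p(S) = 8/13 (p(S) = 16*(1/26) = 8/13)
u(g, v) = 103 + g (u(g, v) = g + 103 = 103 + g)
(u(-181, -187) + ((-6946 - 4755) - 10503))*(39402 + p(13)) = ((103 - 181) + ((-6946 - 4755) - 10503))*(39402 + 8/13) = (-78 + (-11701 - 10503))*(512234/13) = (-78 - 22204)*(512234/13) = -22282*512234/13 = -877969076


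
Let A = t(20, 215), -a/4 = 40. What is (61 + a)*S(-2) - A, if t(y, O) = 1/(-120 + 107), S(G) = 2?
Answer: -2573/13 ≈ -197.92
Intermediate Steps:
a = -160 (a = -4*40 = -160)
t(y, O) = -1/13 (t(y, O) = 1/(-13) = -1/13)
A = -1/13 ≈ -0.076923
(61 + a)*S(-2) - A = (61 - 160)*2 - 1*(-1/13) = -99*2 + 1/13 = -198 + 1/13 = -2573/13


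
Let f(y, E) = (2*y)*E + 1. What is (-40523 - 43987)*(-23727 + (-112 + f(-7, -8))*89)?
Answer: 1997647380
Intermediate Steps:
f(y, E) = 1 + 2*E*y (f(y, E) = 2*E*y + 1 = 1 + 2*E*y)
(-40523 - 43987)*(-23727 + (-112 + f(-7, -8))*89) = (-40523 - 43987)*(-23727 + (-112 + (1 + 2*(-8)*(-7)))*89) = -84510*(-23727 + (-112 + (1 + 112))*89) = -84510*(-23727 + (-112 + 113)*89) = -84510*(-23727 + 1*89) = -84510*(-23727 + 89) = -84510*(-23638) = 1997647380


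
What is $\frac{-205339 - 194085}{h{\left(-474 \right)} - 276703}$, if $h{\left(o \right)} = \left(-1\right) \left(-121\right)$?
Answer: $\frac{199712}{138291} \approx 1.4441$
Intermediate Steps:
$h{\left(o \right)} = 121$
$\frac{-205339 - 194085}{h{\left(-474 \right)} - 276703} = \frac{-205339 - 194085}{121 - 276703} = - \frac{399424}{-276582} = \left(-399424\right) \left(- \frac{1}{276582}\right) = \frac{199712}{138291}$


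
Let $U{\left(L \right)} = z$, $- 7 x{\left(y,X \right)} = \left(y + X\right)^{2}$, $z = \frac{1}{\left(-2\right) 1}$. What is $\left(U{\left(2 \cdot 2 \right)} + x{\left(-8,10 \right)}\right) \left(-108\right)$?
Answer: $\frac{810}{7} \approx 115.71$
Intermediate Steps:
$z = - \frac{1}{2}$ ($z = \left(- \frac{1}{2}\right) 1 = - \frac{1}{2} \approx -0.5$)
$x{\left(y,X \right)} = - \frac{\left(X + y\right)^{2}}{7}$ ($x{\left(y,X \right)} = - \frac{\left(y + X\right)^{2}}{7} = - \frac{\left(X + y\right)^{2}}{7}$)
$U{\left(L \right)} = - \frac{1}{2}$
$\left(U{\left(2 \cdot 2 \right)} + x{\left(-8,10 \right)}\right) \left(-108\right) = \left(- \frac{1}{2} - \frac{\left(10 - 8\right)^{2}}{7}\right) \left(-108\right) = \left(- \frac{1}{2} - \frac{2^{2}}{7}\right) \left(-108\right) = \left(- \frac{1}{2} - \frac{4}{7}\right) \left(-108\right) = \left(- \frac{15}{14}\right) \left(-108\right) = \frac{810}{7}$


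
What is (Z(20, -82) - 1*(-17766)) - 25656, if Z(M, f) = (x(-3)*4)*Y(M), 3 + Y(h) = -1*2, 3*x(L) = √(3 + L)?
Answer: -7890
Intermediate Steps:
x(L) = √(3 + L)/3
Y(h) = -5 (Y(h) = -3 - 1*2 = -3 - 2 = -5)
Z(M, f) = 0 (Z(M, f) = ((√(3 - 3)/3)*4)*(-5) = ((√0/3)*4)*(-5) = (((⅓)*0)*4)*(-5) = (0*4)*(-5) = 0*(-5) = 0)
(Z(20, -82) - 1*(-17766)) - 25656 = (0 - 1*(-17766)) - 25656 = (0 + 17766) - 25656 = 17766 - 25656 = -7890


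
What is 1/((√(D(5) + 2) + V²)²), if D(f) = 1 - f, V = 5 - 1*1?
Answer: (16 + I*√2)⁻² ≈ 0.0038159 - 0.00067987*I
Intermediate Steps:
V = 4 (V = 5 - 1 = 4)
1/((√(D(5) + 2) + V²)²) = 1/((√((1 - 1*5) + 2) + 4²)²) = 1/((√((1 - 5) + 2) + 16)²) = 1/((√(-4 + 2) + 16)²) = 1/((√(-2) + 16)²) = 1/((I*√2 + 16)²) = 1/((16 + I*√2)²) = (16 + I*√2)⁻²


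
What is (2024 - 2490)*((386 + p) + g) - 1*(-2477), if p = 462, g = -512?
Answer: -154099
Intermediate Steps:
(2024 - 2490)*((386 + p) + g) - 1*(-2477) = (2024 - 2490)*((386 + 462) - 512) - 1*(-2477) = -466*(848 - 512) + 2477 = -466*336 + 2477 = -156576 + 2477 = -154099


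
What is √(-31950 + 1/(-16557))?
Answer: I*√8758589272107/16557 ≈ 178.75*I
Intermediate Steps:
√(-31950 + 1/(-16557)) = √(-31950 - 1/16557) = √(-528996151/16557) = I*√8758589272107/16557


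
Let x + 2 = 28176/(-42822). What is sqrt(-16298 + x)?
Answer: 10786*I*sqrt(793)/2379 ≈ 127.67*I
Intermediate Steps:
x = -18970/7137 (x = -2 + 28176/(-42822) = -2 + 28176*(-1/42822) = -2 - 4696/7137 = -18970/7137 ≈ -2.6580)
sqrt(-16298 + x) = sqrt(-16298 - 18970/7137) = sqrt(-116337796/7137) = 10786*I*sqrt(793)/2379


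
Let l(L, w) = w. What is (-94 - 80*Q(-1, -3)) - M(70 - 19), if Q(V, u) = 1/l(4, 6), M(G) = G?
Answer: -475/3 ≈ -158.33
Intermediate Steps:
Q(V, u) = 1/6
(-94 - 80*Q(-1, -3)) - M(70 - 19) = (-94 - 80*1/6) - (70 - 19) = (-94 - 40/3) - 1*51 = -322/3 - 51 = -475/3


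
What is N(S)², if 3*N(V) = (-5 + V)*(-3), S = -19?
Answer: 576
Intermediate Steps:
N(V) = 5 - V (N(V) = ((-5 + V)*(-3))/3 = (15 - 3*V)/3 = 5 - V)
N(S)² = (5 - 1*(-19))² = (5 + 19)² = 24² = 576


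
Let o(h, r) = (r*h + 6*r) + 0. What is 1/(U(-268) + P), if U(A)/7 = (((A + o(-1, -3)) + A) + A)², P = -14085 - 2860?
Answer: 1/4678382 ≈ 2.1375e-7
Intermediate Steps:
P = -16945
o(h, r) = 6*r + h*r (o(h, r) = (h*r + 6*r) + 0 = (6*r + h*r) + 0 = 6*r + h*r)
U(A) = 7*(-15 + 3*A)² (U(A) = 7*(((A - 3*(6 - 1)) + A) + A)² = 7*(((A - 3*5) + A) + A)² = 7*(((A - 15) + A) + A)² = 7*(((-15 + A) + A) + A)² = 7*((-15 + 2*A) + A)² = 7*(-15 + 3*A)²)
1/(U(-268) + P) = 1/(63*(-5 - 268)² - 16945) = 1/(63*(-273)² - 16945) = 1/(63*74529 - 16945) = 1/(4695327 - 16945) = 1/4678382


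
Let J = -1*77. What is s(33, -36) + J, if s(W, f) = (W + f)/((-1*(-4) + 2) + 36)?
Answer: -1079/14 ≈ -77.071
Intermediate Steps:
J = -77
s(W, f) = W/42 + f/42 (s(W, f) = (W + f)/((4 + 2) + 36) = (W + f)/(6 + 36) = (W + f)/42 = (W + f)*(1/42) = W/42 + f/42)
s(33, -36) + J = ((1/42)*33 + (1/42)*(-36)) - 77 = (11/14 - 6/7) - 77 = -1/14 - 77 = -1079/14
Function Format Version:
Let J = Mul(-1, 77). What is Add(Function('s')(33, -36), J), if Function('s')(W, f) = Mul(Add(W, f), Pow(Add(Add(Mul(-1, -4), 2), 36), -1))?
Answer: Rational(-1079, 14) ≈ -77.071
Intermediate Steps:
J = -77
Function('s')(W, f) = Add(Mul(Rational(1, 42), W), Mul(Rational(1, 42), f)) (Function('s')(W, f) = Mul(Add(W, f), Pow(Add(Add(4, 2), 36), -1)) = Mul(Add(W, f), Pow(Add(6, 36), -1)) = Mul(Add(W, f), Pow(42, -1)) = Mul(Add(W, f), Rational(1, 42)) = Add(Mul(Rational(1, 42), W), Mul(Rational(1, 42), f)))
Add(Function('s')(33, -36), J) = Add(Add(Mul(Rational(1, 42), 33), Mul(Rational(1, 42), -36)), -77) = Add(Add(Rational(11, 14), Rational(-6, 7)), -77) = Add(Rational(-1, 14), -77) = Rational(-1079, 14)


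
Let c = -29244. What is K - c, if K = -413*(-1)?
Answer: 29657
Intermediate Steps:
K = 413
K - c = 413 - 1*(-29244) = 413 + 29244 = 29657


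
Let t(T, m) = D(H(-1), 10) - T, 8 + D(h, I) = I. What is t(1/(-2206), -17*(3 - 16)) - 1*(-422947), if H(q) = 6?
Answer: 933025495/2206 ≈ 4.2295e+5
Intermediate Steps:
D(h, I) = -8 + I
t(T, m) = 2 - T (t(T, m) = (-8 + 10) - T = 2 - T)
t(1/(-2206), -17*(3 - 16)) - 1*(-422947) = (2 - 1/(-2206)) - 1*(-422947) = (2 - 1*(-1/2206)) + 422947 = (2 + 1/2206) + 422947 = 4413/2206 + 422947 = 933025495/2206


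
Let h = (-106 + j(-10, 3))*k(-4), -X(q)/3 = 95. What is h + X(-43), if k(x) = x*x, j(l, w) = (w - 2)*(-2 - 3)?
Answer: -2061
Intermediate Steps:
X(q) = -285 (X(q) = -3*95 = -285)
j(l, w) = 10 - 5*w (j(l, w) = (-2 + w)*(-5) = 10 - 5*w)
k(x) = x²
h = -1776 (h = (-106 + (10 - 5*3))*(-4)² = (-106 + (10 - 15))*16 = (-106 - 5)*16 = -111*16 = -1776)
h + X(-43) = -1776 - 285 = -2061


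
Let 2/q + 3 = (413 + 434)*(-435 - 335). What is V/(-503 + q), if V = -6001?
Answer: 3913810193/328053081 ≈ 11.930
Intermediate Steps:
q = -2/652193 (q = 2/(-3 + (413 + 434)*(-435 - 335)) = 2/(-3 + 847*(-770)) = 2/(-3 - 652190) = 2/(-652193) = 2*(-1/652193) = -2/652193 ≈ -3.0666e-6)
V/(-503 + q) = -6001/(-503 - 2/652193) = -6001/(-328053081/652193) = -6001*(-652193/328053081) = 3913810193/328053081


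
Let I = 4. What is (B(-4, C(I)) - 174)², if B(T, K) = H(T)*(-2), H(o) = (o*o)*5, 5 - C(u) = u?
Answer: 111556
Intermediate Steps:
C(u) = 5 - u
H(o) = 5*o² (H(o) = o²*5 = 5*o²)
B(T, K) = -10*T² (B(T, K) = (5*T²)*(-2) = -10*T²)
(B(-4, C(I)) - 174)² = (-10*(-4)² - 174)² = (-10*16 - 174)² = (-160 - 174)² = (-334)² = 111556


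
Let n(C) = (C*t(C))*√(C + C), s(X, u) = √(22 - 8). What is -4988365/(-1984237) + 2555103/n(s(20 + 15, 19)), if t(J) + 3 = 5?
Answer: 4988365/1984237 + 2555103*2^(¾)*7^(¼)/56 ≈ 1.2482e+5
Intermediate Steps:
t(J) = 2 (t(J) = -3 + 5 = 2)
s(X, u) = √14
n(C) = 2*√2*C^(3/2) (n(C) = (C*2)*√(C + C) = (2*C)*√(2*C) = (2*C)*(√2*√C) = 2*√2*C^(3/2))
-4988365/(-1984237) + 2555103/n(s(20 + 15, 19)) = -4988365/(-1984237) + 2555103/((2*√2*(√14)^(3/2))) = -4988365*(-1/1984237) + 2555103/((2*√2*14^(¾))) = 4988365/1984237 + 2555103/((4*2^(¼)*7^(¾))) = 4988365/1984237 + 2555103*(2^(¾)*7^(¼)/56) = 4988365/1984237 + 2555103*2^(¾)*7^(¼)/56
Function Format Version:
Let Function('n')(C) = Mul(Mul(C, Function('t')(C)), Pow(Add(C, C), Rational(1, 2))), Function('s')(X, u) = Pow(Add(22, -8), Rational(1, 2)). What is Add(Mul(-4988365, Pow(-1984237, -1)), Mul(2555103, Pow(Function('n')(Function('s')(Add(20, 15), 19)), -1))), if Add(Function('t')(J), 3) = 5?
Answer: Add(Rational(4988365, 1984237), Mul(Rational(2555103, 56), Pow(2, Rational(3, 4)), Pow(7, Rational(1, 4)))) ≈ 1.2482e+5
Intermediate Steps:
Function('t')(J) = 2 (Function('t')(J) = Add(-3, 5) = 2)
Function('s')(X, u) = Pow(14, Rational(1, 2))
Function('n')(C) = Mul(2, Pow(2, Rational(1, 2)), Pow(C, Rational(3, 2))) (Function('n')(C) = Mul(Mul(C, 2), Pow(Add(C, C), Rational(1, 2))) = Mul(Mul(2, C), Pow(Mul(2, C), Rational(1, 2))) = Mul(Mul(2, C), Mul(Pow(2, Rational(1, 2)), Pow(C, Rational(1, 2)))) = Mul(2, Pow(2, Rational(1, 2)), Pow(C, Rational(3, 2))))
Add(Mul(-4988365, Pow(-1984237, -1)), Mul(2555103, Pow(Function('n')(Function('s')(Add(20, 15), 19)), -1))) = Add(Mul(-4988365, Pow(-1984237, -1)), Mul(2555103, Pow(Mul(2, Pow(2, Rational(1, 2)), Pow(Pow(14, Rational(1, 2)), Rational(3, 2))), -1))) = Add(Mul(-4988365, Rational(-1, 1984237)), Mul(2555103, Pow(Mul(2, Pow(2, Rational(1, 2)), Pow(14, Rational(3, 4))), -1))) = Add(Rational(4988365, 1984237), Mul(2555103, Pow(Mul(4, Pow(2, Rational(1, 4)), Pow(7, Rational(3, 4))), -1))) = Add(Rational(4988365, 1984237), Mul(2555103, Mul(Rational(1, 56), Pow(2, Rational(3, 4)), Pow(7, Rational(1, 4))))) = Add(Rational(4988365, 1984237), Mul(Rational(2555103, 56), Pow(2, Rational(3, 4)), Pow(7, Rational(1, 4))))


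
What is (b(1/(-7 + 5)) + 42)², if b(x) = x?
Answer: 6889/4 ≈ 1722.3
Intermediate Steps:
(b(1/(-7 + 5)) + 42)² = (1/(-7 + 5) + 42)² = (1/(-2) + 42)² = (-½ + 42)² = (83/2)² = 6889/4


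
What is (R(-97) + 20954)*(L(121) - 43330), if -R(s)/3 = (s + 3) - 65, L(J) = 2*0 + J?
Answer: -926012079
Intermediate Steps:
L(J) = J (L(J) = 0 + J = J)
R(s) = 186 - 3*s (R(s) = -3*((s + 3) - 65) = -3*((3 + s) - 65) = -3*(-62 + s) = 186 - 3*s)
(R(-97) + 20954)*(L(121) - 43330) = ((186 - 3*(-97)) + 20954)*(121 - 43330) = ((186 + 291) + 20954)*(-43209) = (477 + 20954)*(-43209) = 21431*(-43209) = -926012079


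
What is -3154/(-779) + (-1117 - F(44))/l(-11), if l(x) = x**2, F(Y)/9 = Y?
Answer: -41947/4961 ≈ -8.4554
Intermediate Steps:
F(Y) = 9*Y
-3154/(-779) + (-1117 - F(44))/l(-11) = -3154/(-779) + (-1117 - 9*44)/((-11)**2) = -3154*(-1/779) + (-1117 - 1*396)/121 = 166/41 + (-1117 - 396)*(1/121) = 166/41 - 1513*1/121 = 166/41 - 1513/121 = -41947/4961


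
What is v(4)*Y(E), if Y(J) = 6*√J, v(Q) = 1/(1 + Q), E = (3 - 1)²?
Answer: 12/5 ≈ 2.4000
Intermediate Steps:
E = 4 (E = 2² = 4)
v(4)*Y(E) = (6*√4)/(1 + 4) = (6*2)/5 = (⅕)*12 = 12/5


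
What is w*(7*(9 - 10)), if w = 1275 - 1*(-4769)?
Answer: -42308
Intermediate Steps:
w = 6044 (w = 1275 + 4769 = 6044)
w*(7*(9 - 10)) = 6044*(7*(9 - 10)) = 6044*(7*(-1)) = 6044*(-7) = -42308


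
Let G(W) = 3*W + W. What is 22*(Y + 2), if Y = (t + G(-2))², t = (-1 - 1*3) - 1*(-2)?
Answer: 2244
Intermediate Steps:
t = -2 (t = (-1 - 3) + 2 = -4 + 2 = -2)
G(W) = 4*W
Y = 100 (Y = (-2 + 4*(-2))² = (-2 - 8)² = (-10)² = 100)
22*(Y + 2) = 22*(100 + 2) = 22*102 = 2244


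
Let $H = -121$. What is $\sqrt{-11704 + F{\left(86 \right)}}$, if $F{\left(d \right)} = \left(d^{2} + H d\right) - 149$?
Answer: $i \sqrt{14863} \approx 121.91 i$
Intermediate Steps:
$F{\left(d \right)} = -149 + d^{2} - 121 d$ ($F{\left(d \right)} = \left(d^{2} - 121 d\right) - 149 = -149 + d^{2} - 121 d$)
$\sqrt{-11704 + F{\left(86 \right)}} = \sqrt{-11704 - \left(10555 - 7396\right)} = \sqrt{-11704 - 3159} = \sqrt{-14863} = i \sqrt{14863}$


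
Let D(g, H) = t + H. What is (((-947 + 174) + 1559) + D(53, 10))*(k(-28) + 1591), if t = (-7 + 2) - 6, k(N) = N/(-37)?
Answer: 46232575/37 ≈ 1.2495e+6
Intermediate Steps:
k(N) = -N/37 (k(N) = N*(-1/37) = -N/37)
t = -11 (t = -5 - 6 = -11)
D(g, H) = -11 + H
(((-947 + 174) + 1559) + D(53, 10))*(k(-28) + 1591) = (((-947 + 174) + 1559) + (-11 + 10))*(-1/37*(-28) + 1591) = ((-773 + 1559) - 1)*(28/37 + 1591) = (786 - 1)*(58895/37) = 785*(58895/37) = 46232575/37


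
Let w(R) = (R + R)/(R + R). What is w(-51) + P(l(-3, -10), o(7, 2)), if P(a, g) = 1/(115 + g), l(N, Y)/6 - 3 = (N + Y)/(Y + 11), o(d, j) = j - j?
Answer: 116/115 ≈ 1.0087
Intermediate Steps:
o(d, j) = 0
l(N, Y) = 18 + 6*(N + Y)/(11 + Y) (l(N, Y) = 18 + 6*((N + Y)/(Y + 11)) = 18 + 6*((N + Y)/(11 + Y)) = 18 + 6*(N + Y)/(11 + Y))
w(R) = 1 (w(R) = (2*R)/((2*R)) = (2*R)*(1/(2*R)) = 1)
w(-51) + P(l(-3, -10), o(7, 2)) = 1 + 1/(115 + 0) = 1 + 1/115 = 116/115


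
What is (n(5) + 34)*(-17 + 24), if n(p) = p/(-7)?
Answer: 233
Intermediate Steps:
n(p) = -p/7 (n(p) = p*(-⅐) = -p/7)
(n(5) + 34)*(-17 + 24) = (-⅐*5 + 34)*(-17 + 24) = (-5/7 + 34)*7 = (233/7)*7 = 233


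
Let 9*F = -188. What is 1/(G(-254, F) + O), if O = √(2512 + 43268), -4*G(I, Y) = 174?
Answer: 58/58517 + 8*√11445/175551 ≈ 0.0058664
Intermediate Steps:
F = -188/9 (F = (⅑)*(-188) = -188/9 ≈ -20.889)
G(I, Y) = -87/2 (G(I, Y) = -¼*174 = -87/2)
O = 2*√11445 (O = √45780 = 2*√11445 ≈ 213.96)
1/(G(-254, F) + O) = 1/(-87/2 + 2*√11445)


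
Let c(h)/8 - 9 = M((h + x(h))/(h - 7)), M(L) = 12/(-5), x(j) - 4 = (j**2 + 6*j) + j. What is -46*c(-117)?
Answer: -12144/5 ≈ -2428.8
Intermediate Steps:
x(j) = 4 + j**2 + 7*j (x(j) = 4 + ((j**2 + 6*j) + j) = 4 + (j**2 + 7*j) = 4 + j**2 + 7*j)
M(L) = -12/5 (M(L) = 12*(-1/5) = -12/5)
c(h) = 264/5 (c(h) = 72 + 8*(-12/5) = 72 - 96/5 = 264/5)
-46*c(-117) = -46*264/5 = -12144/5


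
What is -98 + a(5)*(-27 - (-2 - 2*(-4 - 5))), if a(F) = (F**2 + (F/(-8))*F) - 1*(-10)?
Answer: -11749/8 ≈ -1468.6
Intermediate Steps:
a(F) = 10 + 7*F**2/8 (a(F) = (F**2 + (F*(-1/8))*F) + 10 = (F**2 + (-F/8)*F) + 10 = (F**2 - F**2/8) + 10 = 7*F**2/8 + 10 = 10 + 7*F**2/8)
-98 + a(5)*(-27 - (-2 - 2*(-4 - 5))) = -98 + (10 + (7/8)*5**2)*(-27 - (-2 - 2*(-4 - 5))) = -98 + (10 + (7/8)*25)*(-27 - (-2 - 2*(-9))) = -98 + (10 + 175/8)*(-27 - (-2 + 18)) = -98 + 255*(-27 - 1*16)/8 = -98 + 255*(-27 - 16)/8 = -98 + (255/8)*(-43) = -98 - 10965/8 = -11749/8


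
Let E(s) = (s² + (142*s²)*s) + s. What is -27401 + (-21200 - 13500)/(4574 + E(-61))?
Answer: -220736062892/8055767 ≈ -27401.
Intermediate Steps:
E(s) = s + s² + 142*s³ (E(s) = (s² + 142*s³) + s = s + s² + 142*s³)
-27401 + (-21200 - 13500)/(4574 + E(-61)) = -27401 + (-21200 - 13500)/(4574 - 61*(1 - 61 + 142*(-61)²)) = -27401 - 34700/(4574 - 61*(1 - 61 + 142*3721)) = -27401 - 34700/(4574 - 61*(1 - 61 + 528382)) = -27401 - 34700/(4574 - 61*528322) = -27401 - 34700/(4574 - 32227642) = -27401 - 34700/(-32223068) = -27401 - 34700*(-1/32223068) = -27401 + 8675/8055767 = -220736062892/8055767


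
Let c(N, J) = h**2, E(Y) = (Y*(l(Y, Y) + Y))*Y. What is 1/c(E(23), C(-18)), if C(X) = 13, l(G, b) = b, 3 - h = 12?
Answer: 1/81 ≈ 0.012346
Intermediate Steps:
h = -9 (h = 3 - 1*12 = 3 - 12 = -9)
E(Y) = 2*Y**3 (E(Y) = (Y*(Y + Y))*Y = (Y*(2*Y))*Y = (2*Y**2)*Y = 2*Y**3)
c(N, J) = 81 (c(N, J) = (-9)**2 = 81)
1/c(E(23), C(-18)) = 1/81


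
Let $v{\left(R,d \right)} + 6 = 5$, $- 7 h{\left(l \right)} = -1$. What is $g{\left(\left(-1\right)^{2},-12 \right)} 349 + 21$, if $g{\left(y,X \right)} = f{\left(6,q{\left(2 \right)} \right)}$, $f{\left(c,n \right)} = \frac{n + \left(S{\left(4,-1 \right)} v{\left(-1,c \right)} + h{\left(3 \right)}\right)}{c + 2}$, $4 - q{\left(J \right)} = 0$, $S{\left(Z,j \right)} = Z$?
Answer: $\frac{1525}{56} \approx 27.232$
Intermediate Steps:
$h{\left(l \right)} = \frac{1}{7}$ ($h{\left(l \right)} = \left(- \frac{1}{7}\right) \left(-1\right) = \frac{1}{7}$)
$q{\left(J \right)} = 4$ ($q{\left(J \right)} = 4 - 0 = 4 + 0 = 4$)
$v{\left(R,d \right)} = -1$ ($v{\left(R,d \right)} = -6 + 5 = -1$)
$f{\left(c,n \right)} = \frac{- \frac{27}{7} + n}{2 + c}$ ($f{\left(c,n \right)} = \frac{n + \left(4 \left(-1\right) + \frac{1}{7}\right)}{c + 2} = \frac{n + \left(-4 + \frac{1}{7}\right)}{2 + c} = \frac{n - \frac{27}{7}}{2 + c} = \frac{- \frac{27}{7} + n}{2 + c}$)
$g{\left(y,X \right)} = \frac{1}{56}$ ($g{\left(y,X \right)} = \frac{- \frac{27}{7} + 4}{2 + 6} = \frac{1}{8} \cdot \frac{1}{7} = \frac{1}{56}$)
$g{\left(\left(-1\right)^{2},-12 \right)} 349 + 21 = \frac{1}{56} \cdot 349 + 21 = \frac{349}{56} + 21 = \frac{1525}{56}$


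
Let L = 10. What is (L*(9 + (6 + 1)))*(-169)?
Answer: -27040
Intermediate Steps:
(L*(9 + (6 + 1)))*(-169) = (10*(9 + (6 + 1)))*(-169) = (10*(9 + 7))*(-169) = (10*16)*(-169) = 160*(-169) = -27040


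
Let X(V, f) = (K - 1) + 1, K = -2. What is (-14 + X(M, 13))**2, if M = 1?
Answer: 256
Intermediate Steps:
X(V, f) = -2 (X(V, f) = (-2 - 1) + 1 = -3 + 1 = -2)
(-14 + X(M, 13))**2 = (-14 - 2)**2 = (-16)**2 = 256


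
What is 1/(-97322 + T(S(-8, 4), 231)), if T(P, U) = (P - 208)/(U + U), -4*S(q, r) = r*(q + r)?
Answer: -77/7493828 ≈ -1.0275e-5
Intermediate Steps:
S(q, r) = -r*(q + r)/4
T(P, U) = (-208 + P)/(2*U) (T(P, U) = (-208 + P)/((2*U)) = (-208 + P)*(1/(2*U)) = (-208 + P)/(2*U))
1/(-97322 + T(S(-8, 4), 231)) = 1/(-97322 + (½)*(-208 - ¼*4*(-8 + 4))/231) = 1/(-97322 + (½)*(1/231)*(-208 - ¼*4*(-4))) = 1/(-97322 + (½)*(1/231)*(-208 + 4)) = 1/(-97322 + (½)*(1/231)*(-204)) = 1/(-97322 - 34/77) = 1/(-7493828/77) = -77/7493828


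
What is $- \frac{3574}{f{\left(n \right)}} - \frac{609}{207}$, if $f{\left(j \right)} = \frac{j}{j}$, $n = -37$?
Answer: $- \frac{246809}{69} \approx -3576.9$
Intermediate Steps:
$f{\left(j \right)} = 1$
$- \frac{3574}{f{\left(n \right)}} - \frac{609}{207} = - \frac{3574}{1} - \frac{609}{207} = \left(-3574\right) 1 - \frac{203}{69} = -3574 - \frac{203}{69} = - \frac{246809}{69}$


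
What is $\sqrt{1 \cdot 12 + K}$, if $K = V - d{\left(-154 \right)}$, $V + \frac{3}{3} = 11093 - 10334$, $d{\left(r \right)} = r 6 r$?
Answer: $i \sqrt{141526} \approx 376.2 i$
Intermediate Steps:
$d{\left(r \right)} = 6 r^{2}$ ($d{\left(r \right)} = 6 r r = 6 r^{2}$)
$V = 758$ ($V = -1 + \left(11093 - 10334\right) = -1 + 759 = 758$)
$K = -141538$ ($K = 758 - 6 \left(-154\right)^{2} = 758 - 6 \cdot 23716 = 758 - 142296 = -141538$)
$\sqrt{1 \cdot 12 + K} = \sqrt{1 \cdot 12 - 141538} = \sqrt{12 - 141538} = \sqrt{-141526} = i \sqrt{141526}$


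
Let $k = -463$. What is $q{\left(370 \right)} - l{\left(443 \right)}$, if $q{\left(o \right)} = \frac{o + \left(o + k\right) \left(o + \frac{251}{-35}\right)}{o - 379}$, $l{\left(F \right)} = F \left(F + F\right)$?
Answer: $- \frac{122468813}{315} \approx -3.8879 \cdot 10^{5}$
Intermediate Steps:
$l{\left(F \right)} = 2 F^{2}$ ($l{\left(F \right)} = F 2 F = 2 F^{2}$)
$q{\left(o \right)} = \frac{o + \left(-463 + o\right) \left(- \frac{251}{35} + o\right)}{-379 + o}$ ($q{\left(o \right)} = \frac{o + \left(o - 463\right) \left(o + \frac{251}{-35}\right)}{o - 379} = \frac{o + \left(-463 + o\right) \left(o + 251 \left(- \frac{1}{35}\right)\right)}{-379 + o} = \frac{o + \left(-463 + o\right) \left(o - \frac{251}{35}\right)}{-379 + o} = \frac{o + \left(-463 + o\right) \left(- \frac{251}{35} + o\right)}{-379 + o}$)
$q{\left(370 \right)} - l{\left(443 \right)} = \frac{116213 - 6075770 + 35 \cdot 370^{2}}{35 \left(-379 + 370\right)} - 2 \cdot 443^{2} = \frac{116213 - 6075770 + 35 \cdot 136900}{35 \left(-9\right)} - 2 \cdot 196249 = \frac{1}{35} \left(- \frac{1}{9}\right) \left(116213 - 6075770 + 4791500\right) - 392498 = \frac{1}{35} \left(- \frac{1}{9}\right) \left(-1168057\right) - 392498 = \frac{1168057}{315} - 392498 = - \frac{122468813}{315}$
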